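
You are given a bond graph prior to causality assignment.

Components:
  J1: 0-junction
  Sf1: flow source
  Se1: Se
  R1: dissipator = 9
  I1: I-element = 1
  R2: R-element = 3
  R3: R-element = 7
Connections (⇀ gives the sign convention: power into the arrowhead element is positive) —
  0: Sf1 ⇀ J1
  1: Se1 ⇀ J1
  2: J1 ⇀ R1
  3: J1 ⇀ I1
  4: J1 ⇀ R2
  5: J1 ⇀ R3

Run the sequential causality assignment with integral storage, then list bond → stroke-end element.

b0 stroke at Sf1
b1 stroke at J1
b2 stroke at R1
b3 stroke at I1
b4 stroke at R2
b5 stroke at R3

b0 stroke→Sf1  (Sf1: flow source, stroke at near end)
b1 stroke→J1  (Se1 (Se) sets effort on bond)
b2 stroke→R1  (J1 effort already set via bond 1)
b3 stroke→I1  (J1 effort already set via bond 1)
b4 stroke→R2  (common-e at J1 fixed by 1)
b5 stroke→R3  (J1 effort already set via bond 1)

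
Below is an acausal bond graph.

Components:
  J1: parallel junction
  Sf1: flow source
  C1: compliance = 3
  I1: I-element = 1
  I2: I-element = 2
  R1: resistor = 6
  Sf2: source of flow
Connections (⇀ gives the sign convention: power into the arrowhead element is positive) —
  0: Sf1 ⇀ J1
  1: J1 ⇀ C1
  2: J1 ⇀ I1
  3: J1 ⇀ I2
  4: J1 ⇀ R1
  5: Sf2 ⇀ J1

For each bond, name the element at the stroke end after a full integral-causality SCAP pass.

bond 0 |Sf1  (Sf1 (Sf) sets flow on bond)
bond 5 |Sf2  (source Sf2 imposes f)
bond 1 |J1  (C1: C, integral causality)
bond 2 |I1  (J1: bond 1 brought effort, rest push out)
bond 3 |I2  (J1 effort already set via bond 1)
bond 4 |R1  (0-jn J1 has e-setter on 1)

bond 0 stroke at Sf1
bond 1 stroke at J1
bond 2 stroke at I1
bond 3 stroke at I2
bond 4 stroke at R1
bond 5 stroke at Sf2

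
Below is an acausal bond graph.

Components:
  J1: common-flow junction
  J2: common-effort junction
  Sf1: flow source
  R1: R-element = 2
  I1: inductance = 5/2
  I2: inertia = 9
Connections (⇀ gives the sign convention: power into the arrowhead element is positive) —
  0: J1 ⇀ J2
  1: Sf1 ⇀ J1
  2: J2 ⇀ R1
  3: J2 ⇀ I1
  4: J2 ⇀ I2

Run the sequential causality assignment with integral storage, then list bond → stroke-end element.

bond 1 stroke at Sf1  (Sf1 (Sf) sets flow on bond)
bond 0 stroke at J1  (common-f at J1 fixed by 1)
bond 3 stroke at I1  (prefer integral on I1)
bond 4 stroke at I2  (I2: I, integral causality)
bond 2 stroke at J2  (J2: last free bond brings effort in)

β0 |J1
β1 |Sf1
β2 |J2
β3 |I1
β4 |I2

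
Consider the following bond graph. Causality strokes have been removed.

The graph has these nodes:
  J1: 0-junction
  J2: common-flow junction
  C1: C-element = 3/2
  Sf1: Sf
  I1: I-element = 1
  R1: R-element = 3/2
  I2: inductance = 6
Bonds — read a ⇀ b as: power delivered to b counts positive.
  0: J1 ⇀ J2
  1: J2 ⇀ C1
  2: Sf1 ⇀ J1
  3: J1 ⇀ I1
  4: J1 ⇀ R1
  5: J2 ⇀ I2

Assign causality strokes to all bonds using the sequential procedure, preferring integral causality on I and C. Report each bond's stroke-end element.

β0 →J2
β1 →J2
β2 →Sf1
β3 →I1
β4 →J1
β5 →I2

#2 |Sf1  (Sf1 (Sf) sets flow on bond)
#1 |J2  (C1 outputs effort q/C1)
#3 |I1  (I1 integral (f out))
#5 |I2  (I2 outputs flow p/I2)
#0 |J2  (J2 flow already set via bond 5)
#4 |J1  (J1 needs exactly one e-in)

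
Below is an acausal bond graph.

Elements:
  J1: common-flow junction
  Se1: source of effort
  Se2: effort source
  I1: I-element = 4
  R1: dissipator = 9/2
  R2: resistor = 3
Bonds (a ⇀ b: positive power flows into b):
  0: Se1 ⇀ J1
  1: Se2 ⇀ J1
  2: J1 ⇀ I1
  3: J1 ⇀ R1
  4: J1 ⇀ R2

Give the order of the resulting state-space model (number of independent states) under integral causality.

1  (I1 all integral)

b0 stroke→J1  (Se1: effort source, stroke at far end)
b1 stroke→J1  (Se2: effort source, stroke at far end)
b2 stroke→I1  (I1 outputs flow p/I1)
b3 stroke→J1  (J1: bond 2 brought flow, rest push out)
b4 stroke→J1  (J1: bond 2 brought flow, rest push out)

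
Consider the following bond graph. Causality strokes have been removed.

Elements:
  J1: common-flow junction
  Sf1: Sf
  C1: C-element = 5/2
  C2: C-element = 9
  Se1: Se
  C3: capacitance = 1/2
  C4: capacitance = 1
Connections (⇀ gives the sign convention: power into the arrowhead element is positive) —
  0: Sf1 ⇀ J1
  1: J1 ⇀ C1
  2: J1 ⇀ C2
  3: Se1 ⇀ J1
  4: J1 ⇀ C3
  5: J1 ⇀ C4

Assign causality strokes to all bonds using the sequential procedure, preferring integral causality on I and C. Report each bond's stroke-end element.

β0 stroke→Sf1
β1 stroke→J1
β2 stroke→J1
β3 stroke→J1
β4 stroke→J1
β5 stroke→J1

#0 |Sf1  (Sf1: flow source, stroke at near end)
#3 |J1  (source Se1 imposes e)
#1 |J1  (J1: bond 0 brought flow, rest push out)
#2 |J1  (J1 flow already set via bond 0)
#4 |J1  (1-jn J1 has f-setter on 0)
#5 |J1  (J1: bond 0 brought flow, rest push out)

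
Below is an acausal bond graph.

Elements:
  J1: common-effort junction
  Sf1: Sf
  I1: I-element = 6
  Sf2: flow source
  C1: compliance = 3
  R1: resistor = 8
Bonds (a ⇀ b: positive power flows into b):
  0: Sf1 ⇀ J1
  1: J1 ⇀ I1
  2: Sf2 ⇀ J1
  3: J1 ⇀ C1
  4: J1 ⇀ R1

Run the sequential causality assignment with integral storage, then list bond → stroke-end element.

#0 →Sf1
#1 →I1
#2 →Sf2
#3 →J1
#4 →R1

b0 stroke→Sf1  (Sf1: flow source, stroke at near end)
b2 stroke→Sf2  (source Sf2 imposes f)
b1 stroke→I1  (I1: I, integral causality)
b3 stroke→J1  (C1: C, integral causality)
b4 stroke→R1  (J1 effort already set via bond 3)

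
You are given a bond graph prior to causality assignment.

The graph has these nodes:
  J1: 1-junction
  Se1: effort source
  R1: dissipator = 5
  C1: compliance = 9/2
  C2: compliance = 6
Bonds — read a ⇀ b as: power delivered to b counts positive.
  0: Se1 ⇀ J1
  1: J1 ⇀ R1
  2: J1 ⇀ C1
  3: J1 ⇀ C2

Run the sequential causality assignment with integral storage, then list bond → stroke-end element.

#0 →J1
#1 →R1
#2 →J1
#3 →J1

bond 0 |J1  (source Se1 imposes e)
bond 2 |J1  (C1: C, integral causality)
bond 3 |J1  (C2 outputs effort q/C2)
bond 1 |R1  (J1 needs exactly one f-in)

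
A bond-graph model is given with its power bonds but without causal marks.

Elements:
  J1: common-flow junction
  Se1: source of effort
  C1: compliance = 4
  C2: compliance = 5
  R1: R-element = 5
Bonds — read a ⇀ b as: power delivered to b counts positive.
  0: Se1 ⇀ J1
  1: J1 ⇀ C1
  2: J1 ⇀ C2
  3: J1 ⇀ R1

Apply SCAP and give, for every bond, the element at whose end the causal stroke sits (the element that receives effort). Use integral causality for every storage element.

b0 stroke→J1  (source Se1 imposes e)
b1 stroke→J1  (C1 integral (e out))
b2 stroke→J1  (prefer integral on C2)
b3 stroke→R1  (only one flow-in slot at J1)

b0 stroke at J1
b1 stroke at J1
b2 stroke at J1
b3 stroke at R1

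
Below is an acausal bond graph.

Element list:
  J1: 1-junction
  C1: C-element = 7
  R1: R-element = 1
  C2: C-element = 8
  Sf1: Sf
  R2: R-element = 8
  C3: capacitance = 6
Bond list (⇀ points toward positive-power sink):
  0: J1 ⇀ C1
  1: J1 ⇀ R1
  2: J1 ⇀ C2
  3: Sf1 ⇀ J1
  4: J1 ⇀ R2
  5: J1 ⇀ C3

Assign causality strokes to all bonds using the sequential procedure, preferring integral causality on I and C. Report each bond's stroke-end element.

#3 stroke→Sf1  (Sf1 (Sf) sets flow on bond)
#0 stroke→J1  (J1: bond 3 brought flow, rest push out)
#1 stroke→J1  (1-jn J1 has f-setter on 3)
#2 stroke→J1  (1-jn J1 has f-setter on 3)
#4 stroke→J1  (J1 flow already set via bond 3)
#5 stroke→J1  (J1: bond 3 brought flow, rest push out)

b0 →J1
b1 →J1
b2 →J1
b3 →Sf1
b4 →J1
b5 →J1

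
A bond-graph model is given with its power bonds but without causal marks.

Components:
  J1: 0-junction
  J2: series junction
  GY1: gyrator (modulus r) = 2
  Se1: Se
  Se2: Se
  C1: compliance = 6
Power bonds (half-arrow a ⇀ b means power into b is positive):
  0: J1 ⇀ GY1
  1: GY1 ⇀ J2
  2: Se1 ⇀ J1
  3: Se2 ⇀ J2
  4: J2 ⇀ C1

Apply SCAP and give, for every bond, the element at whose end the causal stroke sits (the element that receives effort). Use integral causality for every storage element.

bond 0 stroke at GY1
bond 1 stroke at GY1
bond 2 stroke at J1
bond 3 stroke at J2
bond 4 stroke at J2

#2 stroke→J1  (source Se1 imposes e)
#3 stroke→J2  (source Se2 imposes e)
#0 stroke→GY1  (J1: bond 2 brought effort, rest push out)
#1 stroke→GY1  (GY1 both-in/both-out from 0)
#4 stroke→J2  (common-f at J2 fixed by 1)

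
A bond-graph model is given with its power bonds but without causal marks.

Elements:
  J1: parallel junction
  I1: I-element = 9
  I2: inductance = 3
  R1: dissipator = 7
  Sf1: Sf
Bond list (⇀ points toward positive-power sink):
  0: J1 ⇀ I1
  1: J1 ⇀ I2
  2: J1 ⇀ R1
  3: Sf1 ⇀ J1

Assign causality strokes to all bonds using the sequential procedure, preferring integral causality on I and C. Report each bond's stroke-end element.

bond 3 stroke→Sf1  (source Sf1 imposes f)
bond 0 stroke→I1  (I1: I, integral causality)
bond 1 stroke→I2  (I2: I, integral causality)
bond 2 stroke→J1  (J1 needs exactly one e-in)

bond 0 →I1
bond 1 →I2
bond 2 →J1
bond 3 →Sf1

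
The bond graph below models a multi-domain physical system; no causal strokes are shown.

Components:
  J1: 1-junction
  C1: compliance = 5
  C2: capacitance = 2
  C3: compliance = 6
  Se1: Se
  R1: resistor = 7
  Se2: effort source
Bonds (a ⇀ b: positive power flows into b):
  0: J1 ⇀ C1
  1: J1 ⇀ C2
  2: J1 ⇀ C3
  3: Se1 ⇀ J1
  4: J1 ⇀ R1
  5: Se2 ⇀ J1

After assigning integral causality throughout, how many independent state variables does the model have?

bond 3 |J1  (source Se1 imposes e)
bond 5 |J1  (source Se2 imposes e)
bond 0 |J1  (prefer integral on C1)
bond 1 |J1  (C2 outputs effort q/C2)
bond 2 |J1  (C3 outputs effort q/C3)
bond 4 |R1  (J1 needs exactly one f-in)

3  (C1, C2, C3 all integral)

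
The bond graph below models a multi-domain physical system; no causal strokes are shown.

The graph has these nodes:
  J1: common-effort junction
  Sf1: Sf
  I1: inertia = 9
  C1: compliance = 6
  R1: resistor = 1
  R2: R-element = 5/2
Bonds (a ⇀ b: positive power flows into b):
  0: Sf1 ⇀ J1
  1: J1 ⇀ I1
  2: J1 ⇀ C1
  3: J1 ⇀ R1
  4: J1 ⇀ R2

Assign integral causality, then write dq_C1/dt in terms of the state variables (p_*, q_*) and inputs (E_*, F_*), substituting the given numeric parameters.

b0 stroke→Sf1  (Sf1 (Sf) sets flow on bond)
b1 stroke→I1  (prefer integral on I1)
b2 stroke→J1  (C1 integral (e out))
b3 stroke→R1  (0-jn J1 has e-setter on 2)
b4 stroke→R2  (0-jn J1 has e-setter on 2)

dq_C1/dt = F_Sf1 - p_I1/9 - 7*q_C1/30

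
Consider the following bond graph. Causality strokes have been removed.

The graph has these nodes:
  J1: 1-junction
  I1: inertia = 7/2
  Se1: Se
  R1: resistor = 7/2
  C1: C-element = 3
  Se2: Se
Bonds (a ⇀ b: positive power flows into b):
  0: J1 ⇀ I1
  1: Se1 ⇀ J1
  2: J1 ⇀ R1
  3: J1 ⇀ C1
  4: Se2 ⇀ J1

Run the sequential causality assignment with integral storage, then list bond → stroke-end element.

b0 |I1
b1 |J1
b2 |J1
b3 |J1
b4 |J1

β1 stroke→J1  (Se1 fixes effort; stroke away)
β4 stroke→J1  (Se2 (Se) sets effort on bond)
β0 stroke→I1  (I1 outputs flow p/I1)
β2 stroke→J1  (J1 flow already set via bond 0)
β3 stroke→J1  (J1 flow already set via bond 0)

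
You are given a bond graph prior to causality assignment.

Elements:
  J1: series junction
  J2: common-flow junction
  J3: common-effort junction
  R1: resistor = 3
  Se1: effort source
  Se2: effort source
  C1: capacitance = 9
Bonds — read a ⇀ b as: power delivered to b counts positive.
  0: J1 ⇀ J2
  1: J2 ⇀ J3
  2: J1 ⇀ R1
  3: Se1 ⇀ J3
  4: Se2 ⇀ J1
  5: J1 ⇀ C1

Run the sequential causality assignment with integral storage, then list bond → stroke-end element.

#3 stroke at J3  (Se1: effort source, stroke at far end)
#4 stroke at J1  (Se2 (Se) sets effort on bond)
#1 stroke at J2  (common-e at J3 fixed by 3)
#0 stroke at J1  (only one flow-in slot at J2)
#5 stroke at J1  (C1 integral (e out))
#2 stroke at R1  (J1: last free bond brings flow in)

β0 stroke at J1
β1 stroke at J2
β2 stroke at R1
β3 stroke at J3
β4 stroke at J1
β5 stroke at J1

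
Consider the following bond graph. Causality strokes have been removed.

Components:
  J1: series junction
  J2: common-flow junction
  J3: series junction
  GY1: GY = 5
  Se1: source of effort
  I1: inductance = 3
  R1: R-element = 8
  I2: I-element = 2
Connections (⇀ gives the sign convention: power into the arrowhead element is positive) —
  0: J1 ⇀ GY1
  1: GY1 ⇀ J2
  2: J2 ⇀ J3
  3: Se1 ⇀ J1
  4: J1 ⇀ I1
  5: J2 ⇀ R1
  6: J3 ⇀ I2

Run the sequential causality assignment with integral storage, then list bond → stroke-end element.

b3 →J1  (Se1: effort source, stroke at far end)
b4 →I1  (prefer integral on I1)
b0 →J1  (J1: bond 4 brought flow, rest push out)
b1 →J2  (GY1 both-in/both-out from 0)
b6 →I2  (I2 outputs flow p/I2)
b2 →J3  (1-jn J3 has f-setter on 6)
b5 →J2  (common-f at J2 fixed by 2)

b0 |J1
b1 |J2
b2 |J3
b3 |J1
b4 |I1
b5 |J2
b6 |I2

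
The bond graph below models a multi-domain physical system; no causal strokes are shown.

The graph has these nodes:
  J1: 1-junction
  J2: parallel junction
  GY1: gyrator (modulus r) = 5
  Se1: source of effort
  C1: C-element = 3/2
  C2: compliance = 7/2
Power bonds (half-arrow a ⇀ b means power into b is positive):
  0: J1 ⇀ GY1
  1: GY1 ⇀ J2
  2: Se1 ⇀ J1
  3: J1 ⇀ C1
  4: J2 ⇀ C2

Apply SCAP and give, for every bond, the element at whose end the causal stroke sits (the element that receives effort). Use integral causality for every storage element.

b0 stroke at GY1
b1 stroke at GY1
b2 stroke at J1
b3 stroke at J1
b4 stroke at J2

b2 |J1  (Se1 fixes effort; stroke away)
b3 |J1  (C1: C, integral causality)
b0 |GY1  (J1 needs exactly one f-in)
b1 |GY1  (GY1 both-in/both-out from 0)
b4 |J2  (J2: last free bond brings effort in)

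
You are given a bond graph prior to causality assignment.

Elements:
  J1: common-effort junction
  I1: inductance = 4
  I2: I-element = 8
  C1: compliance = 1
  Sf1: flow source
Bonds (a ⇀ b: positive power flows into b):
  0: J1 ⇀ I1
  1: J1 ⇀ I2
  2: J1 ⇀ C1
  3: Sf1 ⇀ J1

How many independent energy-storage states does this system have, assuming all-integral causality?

3  (C1, I1, I2 all integral)

b3 |Sf1  (Sf1 fixes flow; stroke at Sf1)
b0 |I1  (I1: I, integral causality)
b1 |I2  (I2 integral (f out))
b2 |J1  (J1 needs exactly one e-in)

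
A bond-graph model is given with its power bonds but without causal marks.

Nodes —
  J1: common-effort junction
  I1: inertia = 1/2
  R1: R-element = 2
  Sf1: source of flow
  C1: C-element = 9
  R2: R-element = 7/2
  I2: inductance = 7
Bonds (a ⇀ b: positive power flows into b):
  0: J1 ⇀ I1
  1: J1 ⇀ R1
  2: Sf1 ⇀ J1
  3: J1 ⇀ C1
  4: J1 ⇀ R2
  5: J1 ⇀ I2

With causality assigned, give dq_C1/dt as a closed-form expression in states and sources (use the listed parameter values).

dq_C1/dt = F_Sf1 - 2*p_I1 - p_I2/7 - 11*q_C1/126

b2 |Sf1  (Sf1 (Sf) sets flow on bond)
b0 |I1  (I1: I, integral causality)
b3 |J1  (prefer integral on C1)
b1 |R1  (J1 effort already set via bond 3)
b4 |R2  (J1 effort already set via bond 3)
b5 |I2  (J1: bond 3 brought effort, rest push out)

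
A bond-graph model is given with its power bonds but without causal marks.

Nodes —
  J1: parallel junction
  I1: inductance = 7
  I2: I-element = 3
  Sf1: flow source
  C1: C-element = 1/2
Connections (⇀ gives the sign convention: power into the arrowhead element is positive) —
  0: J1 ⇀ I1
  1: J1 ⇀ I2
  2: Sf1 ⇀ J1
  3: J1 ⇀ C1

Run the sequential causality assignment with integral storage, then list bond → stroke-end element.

β0 stroke at I1
β1 stroke at I2
β2 stroke at Sf1
β3 stroke at J1

β2 stroke→Sf1  (Sf1 fixes flow; stroke at Sf1)
β0 stroke→I1  (prefer integral on I1)
β1 stroke→I2  (I2: I, integral causality)
β3 stroke→J1  (J1 needs exactly one e-in)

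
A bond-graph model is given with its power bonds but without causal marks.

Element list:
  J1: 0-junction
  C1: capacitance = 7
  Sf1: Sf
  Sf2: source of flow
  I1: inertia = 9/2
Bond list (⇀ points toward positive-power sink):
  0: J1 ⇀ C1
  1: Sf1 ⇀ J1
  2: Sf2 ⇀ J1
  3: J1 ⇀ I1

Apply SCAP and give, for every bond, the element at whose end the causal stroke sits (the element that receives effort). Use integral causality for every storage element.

b0 |J1
b1 |Sf1
b2 |Sf2
b3 |I1

b1 |Sf1  (Sf1: flow source, stroke at near end)
b2 |Sf2  (Sf2 (Sf) sets flow on bond)
b0 |J1  (prefer integral on C1)
b3 |I1  (common-e at J1 fixed by 0)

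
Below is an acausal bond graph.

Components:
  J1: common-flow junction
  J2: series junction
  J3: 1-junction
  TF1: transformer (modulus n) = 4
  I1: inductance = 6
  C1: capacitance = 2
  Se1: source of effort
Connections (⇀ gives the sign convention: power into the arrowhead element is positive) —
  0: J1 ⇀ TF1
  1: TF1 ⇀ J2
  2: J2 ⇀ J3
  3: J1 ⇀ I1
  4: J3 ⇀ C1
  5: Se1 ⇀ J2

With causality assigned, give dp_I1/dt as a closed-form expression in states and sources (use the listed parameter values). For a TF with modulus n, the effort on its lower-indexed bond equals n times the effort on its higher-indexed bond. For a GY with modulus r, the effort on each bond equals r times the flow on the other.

b5 |J2  (Se1: effort source, stroke at far end)
b3 |I1  (I1: I, integral causality)
b0 |J1  (J1 flow already set via bond 3)
b1 |TF1  (TF1 one-in-one-out from 0)
b2 |J2  (J2: bond 1 brought flow, rest push out)
b4 |J3  (common-f at J3 fixed by 2)

dp_I1/dt = 4*E_Se1 - 2*q_C1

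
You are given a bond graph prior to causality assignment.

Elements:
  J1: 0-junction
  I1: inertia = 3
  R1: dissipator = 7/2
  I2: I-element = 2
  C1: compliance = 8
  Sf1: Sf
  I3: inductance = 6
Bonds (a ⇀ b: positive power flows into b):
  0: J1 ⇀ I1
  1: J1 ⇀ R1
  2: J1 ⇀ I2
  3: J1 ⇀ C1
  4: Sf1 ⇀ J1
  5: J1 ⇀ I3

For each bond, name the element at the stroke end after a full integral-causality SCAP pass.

β4 stroke at Sf1  (Sf1 (Sf) sets flow on bond)
β0 stroke at I1  (I1: I, integral causality)
β2 stroke at I2  (I2 integral (f out))
β3 stroke at J1  (C1 outputs effort q/C1)
β1 stroke at R1  (J1 effort already set via bond 3)
β5 stroke at I3  (common-e at J1 fixed by 3)

β0 stroke→I1
β1 stroke→R1
β2 stroke→I2
β3 stroke→J1
β4 stroke→Sf1
β5 stroke→I3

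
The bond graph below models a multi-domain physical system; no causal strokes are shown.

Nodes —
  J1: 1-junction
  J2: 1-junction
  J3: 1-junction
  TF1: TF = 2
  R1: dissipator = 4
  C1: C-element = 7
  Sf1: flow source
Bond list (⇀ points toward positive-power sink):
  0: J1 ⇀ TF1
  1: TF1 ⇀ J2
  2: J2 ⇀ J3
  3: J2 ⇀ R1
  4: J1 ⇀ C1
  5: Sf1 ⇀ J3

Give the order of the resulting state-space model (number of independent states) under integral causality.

1  (C1 all integral)

β5 stroke→Sf1  (source Sf1 imposes f)
β2 stroke→J3  (J3: bond 5 brought flow, rest push out)
β1 stroke→J2  (J2: bond 2 brought flow, rest push out)
β3 stroke→J2  (1-jn J2 has f-setter on 2)
β0 stroke→TF1  (TF TF1: opposite of bond 1)
β4 stroke→J1  (common-f at J1 fixed by 0)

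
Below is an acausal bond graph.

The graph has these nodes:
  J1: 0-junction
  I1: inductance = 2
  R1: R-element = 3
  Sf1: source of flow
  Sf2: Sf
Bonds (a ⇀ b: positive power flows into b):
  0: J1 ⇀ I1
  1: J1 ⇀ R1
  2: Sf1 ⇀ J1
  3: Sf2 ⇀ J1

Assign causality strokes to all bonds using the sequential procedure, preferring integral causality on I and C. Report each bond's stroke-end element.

bond 2 stroke→Sf1  (Sf1: flow source, stroke at near end)
bond 3 stroke→Sf2  (Sf2 fixes flow; stroke at Sf2)
bond 0 stroke→I1  (I1: I, integral causality)
bond 1 stroke→J1  (J1: last free bond brings effort in)

β0 stroke→I1
β1 stroke→J1
β2 stroke→Sf1
β3 stroke→Sf2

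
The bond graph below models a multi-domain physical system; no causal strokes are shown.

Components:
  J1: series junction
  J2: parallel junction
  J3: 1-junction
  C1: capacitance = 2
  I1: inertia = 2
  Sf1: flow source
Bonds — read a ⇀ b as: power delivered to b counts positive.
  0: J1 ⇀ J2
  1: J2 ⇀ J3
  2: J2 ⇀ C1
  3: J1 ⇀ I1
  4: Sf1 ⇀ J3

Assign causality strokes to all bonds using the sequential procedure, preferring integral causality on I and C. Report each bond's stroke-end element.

b0 →J1
b1 →J3
b2 →J2
b3 →I1
b4 →Sf1

b4 stroke→Sf1  (Sf1: flow source, stroke at near end)
b1 stroke→J3  (J3: bond 4 brought flow, rest push out)
b2 stroke→J2  (C1: C, integral causality)
b0 stroke→J1  (common-e at J2 fixed by 2)
b3 stroke→I1  (only one flow-in slot at J1)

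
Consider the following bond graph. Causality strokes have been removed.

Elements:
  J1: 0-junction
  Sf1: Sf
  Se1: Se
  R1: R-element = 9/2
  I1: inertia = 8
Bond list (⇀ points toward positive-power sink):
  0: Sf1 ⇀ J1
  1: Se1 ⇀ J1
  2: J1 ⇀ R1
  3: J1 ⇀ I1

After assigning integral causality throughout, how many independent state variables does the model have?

1  (I1 all integral)

#0 stroke→Sf1  (source Sf1 imposes f)
#1 stroke→J1  (Se1 (Se) sets effort on bond)
#2 stroke→R1  (0-jn J1 has e-setter on 1)
#3 stroke→I1  (0-jn J1 has e-setter on 1)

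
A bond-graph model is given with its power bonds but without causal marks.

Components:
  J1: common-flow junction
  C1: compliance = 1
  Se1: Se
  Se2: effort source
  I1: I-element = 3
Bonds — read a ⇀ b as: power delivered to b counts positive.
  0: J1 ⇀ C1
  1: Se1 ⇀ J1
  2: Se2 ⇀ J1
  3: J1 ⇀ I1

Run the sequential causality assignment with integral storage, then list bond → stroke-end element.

β1 stroke at J1  (Se1: effort source, stroke at far end)
β2 stroke at J1  (Se2: effort source, stroke at far end)
β0 stroke at J1  (prefer integral on C1)
β3 stroke at I1  (only one flow-in slot at J1)

β0 →J1
β1 →J1
β2 →J1
β3 →I1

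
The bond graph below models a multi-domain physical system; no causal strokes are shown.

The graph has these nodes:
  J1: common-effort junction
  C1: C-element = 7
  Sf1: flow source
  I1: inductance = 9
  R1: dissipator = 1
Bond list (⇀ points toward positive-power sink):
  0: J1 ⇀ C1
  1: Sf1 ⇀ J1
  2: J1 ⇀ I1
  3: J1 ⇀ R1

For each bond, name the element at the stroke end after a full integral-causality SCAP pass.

bond 0 stroke→J1
bond 1 stroke→Sf1
bond 2 stroke→I1
bond 3 stroke→R1

β1 stroke→Sf1  (Sf1 (Sf) sets flow on bond)
β0 stroke→J1  (C1: C, integral causality)
β2 stroke→I1  (0-jn J1 has e-setter on 0)
β3 stroke→R1  (J1 effort already set via bond 0)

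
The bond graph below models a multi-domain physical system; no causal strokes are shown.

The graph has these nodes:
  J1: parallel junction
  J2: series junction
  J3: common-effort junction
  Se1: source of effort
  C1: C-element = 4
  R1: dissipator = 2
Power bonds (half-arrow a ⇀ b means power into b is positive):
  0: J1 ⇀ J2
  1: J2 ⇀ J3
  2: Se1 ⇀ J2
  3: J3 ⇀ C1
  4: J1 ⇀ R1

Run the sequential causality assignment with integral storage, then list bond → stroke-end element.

bond 2 stroke→J2  (Se1 (Se) sets effort on bond)
bond 3 stroke→J3  (C1 integral (e out))
bond 1 stroke→J2  (J3 effort already set via bond 3)
bond 0 stroke→J1  (J2 needs exactly one f-in)
bond 4 stroke→R1  (0-jn J1 has e-setter on 0)

bond 0 stroke→J1
bond 1 stroke→J2
bond 2 stroke→J2
bond 3 stroke→J3
bond 4 stroke→R1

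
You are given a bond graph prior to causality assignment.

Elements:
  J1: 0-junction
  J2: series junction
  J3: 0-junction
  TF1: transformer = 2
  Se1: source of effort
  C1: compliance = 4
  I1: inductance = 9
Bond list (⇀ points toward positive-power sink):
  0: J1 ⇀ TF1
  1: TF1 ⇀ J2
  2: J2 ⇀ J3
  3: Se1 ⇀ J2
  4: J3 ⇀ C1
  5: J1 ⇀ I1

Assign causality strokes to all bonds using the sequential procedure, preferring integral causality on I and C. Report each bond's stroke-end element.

#0 →J1
#1 →TF1
#2 →J2
#3 →J2
#4 →J3
#5 →I1

#3 |J2  (Se1 fixes effort; stroke away)
#4 |J3  (C1: C, integral causality)
#2 |J2  (J3 effort already set via bond 4)
#1 |TF1  (only one flow-in slot at J2)
#0 |J1  (TF1: transformer flips bond 1)
#5 |I1  (common-e at J1 fixed by 0)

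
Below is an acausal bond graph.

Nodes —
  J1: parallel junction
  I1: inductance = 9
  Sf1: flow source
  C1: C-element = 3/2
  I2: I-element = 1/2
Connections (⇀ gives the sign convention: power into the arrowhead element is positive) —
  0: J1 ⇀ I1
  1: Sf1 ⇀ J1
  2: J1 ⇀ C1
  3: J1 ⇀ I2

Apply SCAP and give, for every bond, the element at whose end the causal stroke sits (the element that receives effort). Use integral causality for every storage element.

#1 →Sf1  (Sf1 (Sf) sets flow on bond)
#0 →I1  (prefer integral on I1)
#2 →J1  (C1 outputs effort q/C1)
#3 →I2  (J1 effort already set via bond 2)

β0 stroke→I1
β1 stroke→Sf1
β2 stroke→J1
β3 stroke→I2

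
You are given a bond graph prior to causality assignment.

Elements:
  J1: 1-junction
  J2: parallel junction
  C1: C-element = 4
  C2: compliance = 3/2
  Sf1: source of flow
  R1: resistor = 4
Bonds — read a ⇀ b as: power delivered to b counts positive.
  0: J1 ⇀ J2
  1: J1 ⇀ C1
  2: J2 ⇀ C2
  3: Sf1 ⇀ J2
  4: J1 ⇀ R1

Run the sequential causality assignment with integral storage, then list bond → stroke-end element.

bond 3 →Sf1  (Sf1 fixes flow; stroke at Sf1)
bond 1 →J1  (C1: C, integral causality)
bond 2 →J2  (prefer integral on C2)
bond 0 →J1  (common-e at J2 fixed by 2)
bond 4 →R1  (only one flow-in slot at J1)

#0 |J1
#1 |J1
#2 |J2
#3 |Sf1
#4 |R1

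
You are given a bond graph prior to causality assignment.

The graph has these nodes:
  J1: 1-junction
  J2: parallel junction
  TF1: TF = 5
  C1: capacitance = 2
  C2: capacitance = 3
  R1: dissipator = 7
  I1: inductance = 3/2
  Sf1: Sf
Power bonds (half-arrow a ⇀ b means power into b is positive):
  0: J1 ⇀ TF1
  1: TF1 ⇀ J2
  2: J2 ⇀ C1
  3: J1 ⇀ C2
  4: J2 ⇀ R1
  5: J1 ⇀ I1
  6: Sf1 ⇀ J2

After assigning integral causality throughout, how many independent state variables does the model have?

3  (C1, C2, I1 all integral)

b6 stroke at Sf1  (source Sf1 imposes f)
b2 stroke at J2  (C1 outputs effort q/C1)
b1 stroke at TF1  (common-e at J2 fixed by 2)
b4 stroke at R1  (J2 effort already set via bond 2)
b0 stroke at J1  (TF1: transformer flips bond 1)
b3 stroke at J1  (prefer integral on C2)
b5 stroke at I1  (only one flow-in slot at J1)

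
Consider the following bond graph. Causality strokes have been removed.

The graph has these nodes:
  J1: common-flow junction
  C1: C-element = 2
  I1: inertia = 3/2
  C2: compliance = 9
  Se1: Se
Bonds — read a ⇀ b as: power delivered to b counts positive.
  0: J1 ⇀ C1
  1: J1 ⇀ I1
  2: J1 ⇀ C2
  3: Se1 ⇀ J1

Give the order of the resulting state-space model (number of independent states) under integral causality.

3  (C1, C2, I1 all integral)

bond 3 |J1  (Se1: effort source, stroke at far end)
bond 0 |J1  (C1 integral (e out))
bond 1 |I1  (I1 outputs flow p/I1)
bond 2 |J1  (J1 flow already set via bond 1)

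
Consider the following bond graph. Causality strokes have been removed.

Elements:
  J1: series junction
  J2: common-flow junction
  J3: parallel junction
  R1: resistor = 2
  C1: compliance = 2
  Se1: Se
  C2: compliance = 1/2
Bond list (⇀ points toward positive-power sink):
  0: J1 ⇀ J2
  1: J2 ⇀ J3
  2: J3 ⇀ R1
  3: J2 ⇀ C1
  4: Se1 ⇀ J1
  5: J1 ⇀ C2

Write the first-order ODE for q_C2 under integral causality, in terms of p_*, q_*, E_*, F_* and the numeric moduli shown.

β4 stroke→J1  (Se1 (Se) sets effort on bond)
β3 stroke→J2  (C1: C, integral causality)
β5 stroke→J1  (C2 integral (e out))
β0 stroke→J2  (closing 1-jn rule on J1)
β1 stroke→J3  (only one flow-in slot at J2)
β2 stroke→R1  (J3 effort already set via bond 1)

dq_C2/dt = E_Se1/2 - q_C1/4 - q_C2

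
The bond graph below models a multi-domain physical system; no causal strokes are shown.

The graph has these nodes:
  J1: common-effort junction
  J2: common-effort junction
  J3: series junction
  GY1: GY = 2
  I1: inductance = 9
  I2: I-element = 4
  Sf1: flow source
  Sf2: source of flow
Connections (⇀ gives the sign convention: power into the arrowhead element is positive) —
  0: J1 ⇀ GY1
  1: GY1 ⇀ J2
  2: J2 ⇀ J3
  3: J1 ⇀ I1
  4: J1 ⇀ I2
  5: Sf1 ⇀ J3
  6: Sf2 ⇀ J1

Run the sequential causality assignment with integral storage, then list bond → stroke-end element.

β0 stroke at J1
β1 stroke at J2
β2 stroke at J3
β3 stroke at I1
β4 stroke at I2
β5 stroke at Sf1
β6 stroke at Sf2

b5 →Sf1  (Sf1 (Sf) sets flow on bond)
b6 →Sf2  (source Sf2 imposes f)
b2 →J3  (J3 flow already set via bond 5)
b1 →J2  (J2 needs exactly one e-in)
b0 →J1  (through GY1, causality inverts; strokes same side of GY1)
b3 →I1  (0-jn J1 has e-setter on 0)
b4 →I2  (J1 effort already set via bond 0)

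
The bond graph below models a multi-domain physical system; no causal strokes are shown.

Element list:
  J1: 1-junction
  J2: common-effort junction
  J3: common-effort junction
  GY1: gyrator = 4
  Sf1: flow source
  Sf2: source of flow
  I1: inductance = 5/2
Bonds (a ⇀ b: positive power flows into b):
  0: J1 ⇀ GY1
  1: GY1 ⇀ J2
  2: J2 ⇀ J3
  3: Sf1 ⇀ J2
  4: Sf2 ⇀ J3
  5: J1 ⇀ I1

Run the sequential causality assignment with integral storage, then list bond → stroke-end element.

bond 0 |J1
bond 1 |J2
bond 2 |J3
bond 3 |Sf1
bond 4 |Sf2
bond 5 |I1

β3 stroke at Sf1  (Sf1: flow source, stroke at near end)
β4 stroke at Sf2  (Sf2 (Sf) sets flow on bond)
β2 stroke at J3  (J3: last free bond brings effort in)
β1 stroke at J2  (J2 needs exactly one e-in)
β0 stroke at J1  (GY GY1: same side as bond 1)
β5 stroke at I1  (J1 needs exactly one f-in)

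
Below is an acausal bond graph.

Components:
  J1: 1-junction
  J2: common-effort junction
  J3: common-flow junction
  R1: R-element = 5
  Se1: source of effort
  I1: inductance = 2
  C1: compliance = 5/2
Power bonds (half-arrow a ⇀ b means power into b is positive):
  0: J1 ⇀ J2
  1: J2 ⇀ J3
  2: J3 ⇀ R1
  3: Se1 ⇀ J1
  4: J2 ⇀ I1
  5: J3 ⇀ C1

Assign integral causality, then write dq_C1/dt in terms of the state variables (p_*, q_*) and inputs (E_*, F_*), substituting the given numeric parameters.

b3 stroke at J1  (Se1: effort source, stroke at far end)
b0 stroke at J2  (closing 1-jn rule on J1)
b1 stroke at J3  (0-jn J2 has e-setter on 0)
b4 stroke at I1  (J2: bond 0 brought effort, rest push out)
b5 stroke at J3  (C1 outputs effort q/C1)
b2 stroke at R1  (closing 1-jn rule on J3)

dq_C1/dt = E_Se1/5 - 2*q_C1/25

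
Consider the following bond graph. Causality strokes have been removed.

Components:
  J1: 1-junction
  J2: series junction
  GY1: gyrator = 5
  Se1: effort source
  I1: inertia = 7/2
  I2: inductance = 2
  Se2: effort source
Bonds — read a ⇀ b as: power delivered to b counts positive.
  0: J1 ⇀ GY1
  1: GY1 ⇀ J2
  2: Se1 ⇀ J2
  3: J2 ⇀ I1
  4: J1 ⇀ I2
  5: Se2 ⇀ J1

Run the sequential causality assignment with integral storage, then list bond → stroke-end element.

β0 stroke→J1
β1 stroke→J2
β2 stroke→J2
β3 stroke→I1
β4 stroke→I2
β5 stroke→J1

β2 →J2  (Se1 fixes effort; stroke away)
β5 →J1  (source Se2 imposes e)
β3 →I1  (prefer integral on I1)
β1 →J2  (1-jn J2 has f-setter on 3)
β0 →J1  (GY1 both-in/both-out from 1)
β4 →I2  (J1: last free bond brings flow in)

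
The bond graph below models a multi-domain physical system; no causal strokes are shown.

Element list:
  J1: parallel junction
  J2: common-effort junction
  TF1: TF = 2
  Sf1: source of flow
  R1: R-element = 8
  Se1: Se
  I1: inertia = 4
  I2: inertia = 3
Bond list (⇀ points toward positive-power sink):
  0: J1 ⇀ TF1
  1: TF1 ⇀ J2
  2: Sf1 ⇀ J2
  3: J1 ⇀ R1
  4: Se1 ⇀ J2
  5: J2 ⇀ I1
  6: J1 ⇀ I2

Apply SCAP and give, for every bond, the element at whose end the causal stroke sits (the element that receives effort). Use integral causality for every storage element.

#2 stroke→Sf1  (source Sf1 imposes f)
#4 stroke→J2  (source Se1 imposes e)
#1 stroke→TF1  (common-e at J2 fixed by 4)
#5 stroke→I1  (J2 effort already set via bond 4)
#0 stroke→J1  (TF1: transformer flips bond 1)
#3 stroke→R1  (0-jn J1 has e-setter on 0)
#6 stroke→I2  (0-jn J1 has e-setter on 0)

β0 stroke→J1
β1 stroke→TF1
β2 stroke→Sf1
β3 stroke→R1
β4 stroke→J2
β5 stroke→I1
β6 stroke→I2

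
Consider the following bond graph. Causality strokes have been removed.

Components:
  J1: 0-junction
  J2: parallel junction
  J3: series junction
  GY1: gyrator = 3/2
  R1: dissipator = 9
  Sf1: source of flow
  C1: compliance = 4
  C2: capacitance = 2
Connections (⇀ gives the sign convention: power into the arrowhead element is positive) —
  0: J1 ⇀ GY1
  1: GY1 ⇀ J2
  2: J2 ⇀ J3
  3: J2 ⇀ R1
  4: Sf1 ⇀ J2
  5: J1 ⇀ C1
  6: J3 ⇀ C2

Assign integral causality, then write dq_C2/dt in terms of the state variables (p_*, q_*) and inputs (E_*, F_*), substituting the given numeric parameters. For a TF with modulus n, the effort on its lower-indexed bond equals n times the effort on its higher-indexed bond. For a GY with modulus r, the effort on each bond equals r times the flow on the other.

bond 4 stroke at Sf1  (Sf1: flow source, stroke at near end)
bond 5 stroke at J1  (C1: C, integral causality)
bond 0 stroke at GY1  (J1: bond 5 brought effort, rest push out)
bond 1 stroke at GY1  (through GY1, causality inverts; strokes same side of GY1)
bond 6 stroke at J3  (C2 integral (e out))
bond 2 stroke at J2  (J3 needs exactly one f-in)
bond 3 stroke at R1  (common-e at J2 fixed by 2)

dq_C2/dt = F_Sf1 + q_C1/6 - q_C2/18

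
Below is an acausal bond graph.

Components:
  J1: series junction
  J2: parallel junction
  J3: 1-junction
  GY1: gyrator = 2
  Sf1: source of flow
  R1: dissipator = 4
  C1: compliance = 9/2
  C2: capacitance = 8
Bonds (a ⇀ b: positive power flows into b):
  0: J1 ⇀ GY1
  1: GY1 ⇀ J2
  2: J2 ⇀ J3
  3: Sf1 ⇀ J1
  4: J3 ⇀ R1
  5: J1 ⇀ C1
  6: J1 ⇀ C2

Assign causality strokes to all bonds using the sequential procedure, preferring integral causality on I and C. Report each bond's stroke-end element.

b3 |Sf1  (Sf1: flow source, stroke at near end)
b0 |J1  (J1 flow already set via bond 3)
b5 |J1  (1-jn J1 has f-setter on 3)
b6 |J1  (common-f at J1 fixed by 3)
b1 |J2  (GY GY1: same side as bond 0)
b2 |J3  (J2 effort already set via bond 1)
b4 |R1  (closing 1-jn rule on J3)

β0 stroke at J1
β1 stroke at J2
β2 stroke at J3
β3 stroke at Sf1
β4 stroke at R1
β5 stroke at J1
β6 stroke at J1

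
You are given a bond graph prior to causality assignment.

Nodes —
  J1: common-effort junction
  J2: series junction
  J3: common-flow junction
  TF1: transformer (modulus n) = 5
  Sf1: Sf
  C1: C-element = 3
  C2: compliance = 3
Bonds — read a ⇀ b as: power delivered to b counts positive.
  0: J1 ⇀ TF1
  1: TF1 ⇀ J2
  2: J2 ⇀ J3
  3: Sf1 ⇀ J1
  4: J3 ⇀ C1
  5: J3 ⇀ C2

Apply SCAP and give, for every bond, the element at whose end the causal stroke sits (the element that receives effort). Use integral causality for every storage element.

#0 |J1
#1 |TF1
#2 |J2
#3 |Sf1
#4 |J3
#5 |J3

β3 →Sf1  (Sf1: flow source, stroke at near end)
β0 →J1  (only one effort-in slot at J1)
β1 →TF1  (through TF1, causality passes straight; one stroke at TF1)
β2 →J2  (J2 flow already set via bond 1)
β4 →J3  (J3: bond 2 brought flow, rest push out)
β5 →J3  (1-jn J3 has f-setter on 2)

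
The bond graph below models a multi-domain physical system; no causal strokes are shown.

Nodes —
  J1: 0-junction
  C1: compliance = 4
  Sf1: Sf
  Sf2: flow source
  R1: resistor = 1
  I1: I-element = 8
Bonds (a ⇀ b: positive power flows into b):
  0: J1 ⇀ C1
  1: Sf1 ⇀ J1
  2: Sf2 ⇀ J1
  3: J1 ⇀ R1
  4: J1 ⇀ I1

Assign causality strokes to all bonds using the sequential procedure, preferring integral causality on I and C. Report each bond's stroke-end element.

b1 stroke at Sf1  (source Sf1 imposes f)
b2 stroke at Sf2  (Sf2: flow source, stroke at near end)
b0 stroke at J1  (C1: C, integral causality)
b3 stroke at R1  (J1 effort already set via bond 0)
b4 stroke at I1  (J1: bond 0 brought effort, rest push out)

#0 →J1
#1 →Sf1
#2 →Sf2
#3 →R1
#4 →I1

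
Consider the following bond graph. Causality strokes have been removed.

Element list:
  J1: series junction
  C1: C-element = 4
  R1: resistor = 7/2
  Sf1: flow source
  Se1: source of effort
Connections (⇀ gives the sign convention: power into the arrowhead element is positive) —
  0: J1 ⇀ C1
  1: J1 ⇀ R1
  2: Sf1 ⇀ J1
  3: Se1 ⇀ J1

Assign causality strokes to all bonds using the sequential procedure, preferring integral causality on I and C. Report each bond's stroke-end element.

bond 2 →Sf1  (Sf1: flow source, stroke at near end)
bond 3 →J1  (Se1: effort source, stroke at far end)
bond 0 →J1  (J1: bond 2 brought flow, rest push out)
bond 1 →J1  (1-jn J1 has f-setter on 2)

#0 stroke at J1
#1 stroke at J1
#2 stroke at Sf1
#3 stroke at J1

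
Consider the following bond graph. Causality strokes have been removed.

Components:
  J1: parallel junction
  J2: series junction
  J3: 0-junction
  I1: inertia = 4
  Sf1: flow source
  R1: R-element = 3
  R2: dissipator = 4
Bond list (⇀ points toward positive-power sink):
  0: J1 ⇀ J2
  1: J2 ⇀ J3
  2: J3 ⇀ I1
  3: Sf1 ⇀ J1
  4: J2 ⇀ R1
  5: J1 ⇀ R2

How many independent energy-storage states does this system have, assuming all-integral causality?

1  (I1 all integral)

b3 →Sf1  (Sf1 fixes flow; stroke at Sf1)
b2 →I1  (prefer integral on I1)
b1 →J3  (J3 needs exactly one e-in)
b0 →J2  (1-jn J2 has f-setter on 1)
b4 →J2  (common-f at J2 fixed by 1)
b5 →J1  (closing 0-jn rule on J1)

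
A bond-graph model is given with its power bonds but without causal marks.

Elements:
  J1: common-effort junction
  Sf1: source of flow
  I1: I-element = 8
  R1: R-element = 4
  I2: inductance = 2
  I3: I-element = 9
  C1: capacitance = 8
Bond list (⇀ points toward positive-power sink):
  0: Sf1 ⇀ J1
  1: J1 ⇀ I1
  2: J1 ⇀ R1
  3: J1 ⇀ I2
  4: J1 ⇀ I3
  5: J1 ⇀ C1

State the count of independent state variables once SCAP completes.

#0 stroke→Sf1  (Sf1 (Sf) sets flow on bond)
#1 stroke→I1  (I1: I, integral causality)
#3 stroke→I2  (prefer integral on I2)
#4 stroke→I3  (I3 integral (f out))
#5 stroke→J1  (C1 outputs effort q/C1)
#2 stroke→R1  (common-e at J1 fixed by 5)

4  (C1, I1, I2, I3 all integral)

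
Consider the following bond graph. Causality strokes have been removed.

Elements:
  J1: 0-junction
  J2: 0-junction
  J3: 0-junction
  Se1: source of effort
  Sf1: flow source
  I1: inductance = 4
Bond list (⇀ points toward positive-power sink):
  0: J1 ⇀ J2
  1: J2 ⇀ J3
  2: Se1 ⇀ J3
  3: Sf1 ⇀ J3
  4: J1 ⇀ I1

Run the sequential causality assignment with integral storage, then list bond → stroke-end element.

bond 2 stroke at J3  (source Se1 imposes e)
bond 3 stroke at Sf1  (Sf1 (Sf) sets flow on bond)
bond 1 stroke at J2  (J3 effort already set via bond 2)
bond 0 stroke at J1  (0-jn J2 has e-setter on 1)
bond 4 stroke at I1  (0-jn J1 has e-setter on 0)

b0 →J1
b1 →J2
b2 →J3
b3 →Sf1
b4 →I1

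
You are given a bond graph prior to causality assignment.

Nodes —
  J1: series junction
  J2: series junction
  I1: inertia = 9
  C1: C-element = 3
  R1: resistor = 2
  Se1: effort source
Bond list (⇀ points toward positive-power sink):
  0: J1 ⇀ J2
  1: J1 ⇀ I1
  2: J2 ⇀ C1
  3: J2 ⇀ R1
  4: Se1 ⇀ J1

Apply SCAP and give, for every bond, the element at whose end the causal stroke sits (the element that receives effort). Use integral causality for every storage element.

#4 stroke at J1  (Se1 fixes effort; stroke away)
#1 stroke at I1  (I1 outputs flow p/I1)
#0 stroke at J1  (J1 flow already set via bond 1)
#2 stroke at J2  (1-jn J2 has f-setter on 0)
#3 stroke at J2  (common-f at J2 fixed by 0)

β0 stroke at J1
β1 stroke at I1
β2 stroke at J2
β3 stroke at J2
β4 stroke at J1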